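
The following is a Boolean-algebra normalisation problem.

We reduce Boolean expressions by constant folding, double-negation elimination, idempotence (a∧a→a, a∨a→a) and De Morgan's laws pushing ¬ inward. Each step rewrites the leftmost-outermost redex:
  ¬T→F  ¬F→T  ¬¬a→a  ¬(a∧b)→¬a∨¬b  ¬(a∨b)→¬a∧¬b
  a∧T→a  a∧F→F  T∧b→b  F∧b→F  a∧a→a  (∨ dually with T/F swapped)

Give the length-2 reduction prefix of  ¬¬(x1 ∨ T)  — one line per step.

Answer: after 2 steps: T

Working:
  start: ¬¬(x1 ∨ T)
  [1] x1 ∨ T
  [2] T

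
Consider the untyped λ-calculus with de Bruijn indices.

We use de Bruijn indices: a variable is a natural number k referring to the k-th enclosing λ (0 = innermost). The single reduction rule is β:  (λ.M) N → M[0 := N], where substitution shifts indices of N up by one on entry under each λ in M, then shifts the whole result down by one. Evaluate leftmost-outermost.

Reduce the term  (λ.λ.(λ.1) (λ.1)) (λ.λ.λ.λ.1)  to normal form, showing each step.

  start: (λ.λ.(λ.1) (λ.1)) (λ.λ.λ.λ.1)
  step 1: λ.(λ.1) (λ.1)
  step 2: λ.0

Answer: normal form = λ.0  (in 2 steps)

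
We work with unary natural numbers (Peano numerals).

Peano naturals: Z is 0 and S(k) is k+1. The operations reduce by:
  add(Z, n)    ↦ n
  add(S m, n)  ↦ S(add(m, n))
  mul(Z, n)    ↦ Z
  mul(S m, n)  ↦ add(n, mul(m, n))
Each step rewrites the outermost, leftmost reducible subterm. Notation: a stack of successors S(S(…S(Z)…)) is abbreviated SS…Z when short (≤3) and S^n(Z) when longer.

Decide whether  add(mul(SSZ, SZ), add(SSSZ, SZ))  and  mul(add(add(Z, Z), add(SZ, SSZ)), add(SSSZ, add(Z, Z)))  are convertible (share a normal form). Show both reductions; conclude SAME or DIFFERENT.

Term A:
  start: add(mul(SSZ, SZ), add(SSSZ, SZ))
  step 1: add(add(SZ, mul(SZ, SZ)), add(SSSZ, SZ))
  step 2: add(S(add(Z, mul(SZ, SZ))), add(SSSZ, SZ))
  step 3: S(add(add(Z, mul(SZ, SZ)), add(SSSZ, SZ)))
  step 4: S(add(mul(SZ, SZ), add(SSSZ, SZ)))
  step 5: S(add(add(SZ, mul(Z, SZ)), add(SSSZ, SZ)))
  step 6: S(add(S(add(Z, mul(Z, SZ))), add(SSSZ, SZ)))
  step 7: S(S(add(add(Z, mul(Z, SZ)), add(SSSZ, SZ))))
  step 8: S(S(add(mul(Z, SZ), add(SSSZ, SZ))))
  step 9: S(S(add(Z, add(SSSZ, SZ))))
  step 10: S(S(add(SSSZ, SZ)))
  step 11: S(S(S(add(SSZ, SZ))))
  step 12: S(S(S(S(add(SZ, SZ)))))
  step 13: S(S(S(S(S(add(Z, SZ))))))
  step 14: S^6(Z)

Term B:
  start: mul(add(add(Z, Z), add(SZ, SSZ)), add(SSSZ, add(Z, Z)))
  step 1: mul(add(Z, add(SZ, SSZ)), add(SSSZ, add(Z, Z)))
  step 2: mul(add(SZ, SSZ), add(SSSZ, add(Z, Z)))
  step 3: mul(S(add(Z, SSZ)), add(SSSZ, add(Z, Z)))
  step 4: add(add(SSSZ, add(Z, Z)), mul(add(Z, SSZ), add(SSSZ, add(Z, Z))))
  step 5: add(S(add(SSZ, add(Z, Z))), mul(add(Z, SSZ), add(SSSZ, add(Z, Z))))
  step 6: S(add(add(SSZ, add(Z, Z)), mul(add(Z, SSZ), add(SSSZ, add(Z, Z)))))
  step 7: S(add(S(add(SZ, add(Z, Z))), mul(add(Z, SSZ), add(SSSZ, add(Z, Z)))))
  step 8: S(S(add(add(SZ, add(Z, Z)), mul(add(Z, SSZ), add(SSSZ, add(Z, Z))))))
  step 9: S(S(add(S(add(Z, add(Z, Z))), mul(add(Z, SSZ), add(SSSZ, add(Z, Z))))))
  step 10: S(S(S(add(add(Z, add(Z, Z)), mul(add(Z, SSZ), add(SSSZ, add(Z, Z)))))))
  step 11: S(S(S(add(add(Z, Z), mul(add(Z, SSZ), add(SSSZ, add(Z, Z)))))))
  step 12: S(S(S(add(Z, mul(add(Z, SSZ), add(SSSZ, add(Z, Z)))))))
  step 13: S(S(S(mul(add(Z, SSZ), add(SSSZ, add(Z, Z))))))
  step 14: S(S(S(mul(SSZ, add(SSSZ, add(Z, Z))))))
  step 15: S(S(S(add(add(SSSZ, add(Z, Z)), mul(SZ, add(SSSZ, add(Z, Z)))))))
  step 16: S(S(S(add(S(add(SSZ, add(Z, Z))), mul(SZ, add(SSSZ, add(Z, Z)))))))
  step 17: S(S(S(S(add(add(SSZ, add(Z, Z)), mul(SZ, add(SSSZ, add(Z, Z))))))))
  step 18: S(S(S(S(add(S(add(SZ, add(Z, Z))), mul(SZ, add(SSSZ, add(Z, Z))))))))
  step 19: S(S(S(S(S(add(add(SZ, add(Z, Z)), mul(SZ, add(SSSZ, add(Z, Z)))))))))
  step 20: S(S(S(S(S(add(S(add(Z, add(Z, Z))), mul(SZ, add(SSSZ, add(Z, Z)))))))))
  step 21: S(S(S(S(S(S(add(add(Z, add(Z, Z)), mul(SZ, add(SSSZ, add(Z, Z))))))))))
  step 22: S(S(S(S(S(S(add(add(Z, Z), mul(SZ, add(SSSZ, add(Z, Z))))))))))
  step 23: S(S(S(S(S(S(add(Z, mul(SZ, add(SSSZ, add(Z, Z))))))))))
  step 24: S(S(S(S(S(S(mul(SZ, add(SSSZ, add(Z, Z)))))))))
  step 25: S(S(S(S(S(S(add(add(SSSZ, add(Z, Z)), mul(Z, add(SSSZ, add(Z, Z))))))))))
  step 26: S(S(S(S(S(S(add(S(add(SSZ, add(Z, Z))), mul(Z, add(SSSZ, add(Z, Z))))))))))
  step 27: S(S(S(S(S(S(S(add(add(SSZ, add(Z, Z)), mul(Z, add(SSSZ, add(Z, Z)))))))))))
  step 28: S(S(S(S(S(S(S(add(S(add(SZ, add(Z, Z))), mul(Z, add(SSSZ, add(Z, Z)))))))))))
  step 29: S(S(S(S(S(S(S(S(add(add(SZ, add(Z, Z)), mul(Z, add(SSSZ, add(Z, Z))))))))))))
  step 30: S(S(S(S(S(S(S(S(add(S(add(Z, add(Z, Z))), mul(Z, add(SSSZ, add(Z, Z))))))))))))
  step 31: S(S(S(S(S(S(S(S(S(add(add(Z, add(Z, Z)), mul(Z, add(SSSZ, add(Z, Z)))))))))))))
  step 32: S(S(S(S(S(S(S(S(S(add(add(Z, Z), mul(Z, add(SSSZ, add(Z, Z)))))))))))))
  step 33: S(S(S(S(S(S(S(S(S(add(Z, mul(Z, add(SSSZ, add(Z, Z)))))))))))))
  step 34: S(S(S(S(S(S(S(S(S(mul(Z, add(SSSZ, add(Z, Z))))))))))))
  step 35: S^9(Z)

Answer: DIFFERENT — A ⇓ S^6(Z), B ⇓ S^9(Z)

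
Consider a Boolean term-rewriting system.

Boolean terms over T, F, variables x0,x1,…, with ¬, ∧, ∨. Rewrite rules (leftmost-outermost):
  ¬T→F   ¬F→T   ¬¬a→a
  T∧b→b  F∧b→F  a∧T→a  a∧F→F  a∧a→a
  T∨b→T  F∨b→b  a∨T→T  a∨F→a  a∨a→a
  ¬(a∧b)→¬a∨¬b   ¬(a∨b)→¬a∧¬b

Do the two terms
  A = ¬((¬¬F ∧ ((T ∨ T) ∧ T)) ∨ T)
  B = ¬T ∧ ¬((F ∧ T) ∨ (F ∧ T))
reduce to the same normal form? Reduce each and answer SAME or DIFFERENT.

Term A:
  start: ¬((¬¬F ∧ ((T ∨ T) ∧ T)) ∨ T)
  →1  ¬(¬¬F ∧ ((T ∨ T) ∧ T)) ∧ ¬T
  →2  (¬¬¬F ∨ ¬((T ∨ T) ∧ T)) ∧ ¬T
  →3  (¬F ∨ ¬((T ∨ T) ∧ T)) ∧ ¬T
  →4  (T ∨ ¬((T ∨ T) ∧ T)) ∧ ¬T
  →5  T ∧ ¬T
  →6  ¬T
  →7  F

Term B:
  start: ¬T ∧ ¬((F ∧ T) ∨ (F ∧ T))
  →1  F ∧ ¬((F ∧ T) ∨ (F ∧ T))
  →2  F

Answer: SAME — A ⇓ F, B ⇓ F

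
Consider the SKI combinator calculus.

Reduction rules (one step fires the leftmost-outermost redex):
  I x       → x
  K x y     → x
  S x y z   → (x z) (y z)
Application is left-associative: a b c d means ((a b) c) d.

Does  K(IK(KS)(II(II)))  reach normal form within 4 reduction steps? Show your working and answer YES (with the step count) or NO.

Answer: YES — reaches normal form K(KS) in 2 ≤ 4 steps

Working:
  start: K(IK(KS)(II(II)))
  step 1: K(K(KS)(II(II)))
  step 2: K(KS)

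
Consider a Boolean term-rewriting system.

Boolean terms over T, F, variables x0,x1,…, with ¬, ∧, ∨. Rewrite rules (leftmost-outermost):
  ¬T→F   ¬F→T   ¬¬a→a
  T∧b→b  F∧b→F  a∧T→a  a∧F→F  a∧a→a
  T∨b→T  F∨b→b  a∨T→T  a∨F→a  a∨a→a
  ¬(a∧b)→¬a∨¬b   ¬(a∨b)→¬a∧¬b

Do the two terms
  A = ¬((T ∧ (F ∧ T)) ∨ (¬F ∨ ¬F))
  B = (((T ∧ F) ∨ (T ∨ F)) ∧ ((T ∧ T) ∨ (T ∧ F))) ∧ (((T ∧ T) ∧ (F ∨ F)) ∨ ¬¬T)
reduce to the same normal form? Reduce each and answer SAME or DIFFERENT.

Term A:
  start: ¬((T ∧ (F ∧ T)) ∨ (¬F ∨ ¬F))
  step 1: ¬(T ∧ (F ∧ T)) ∧ ¬(¬F ∨ ¬F)
  step 2: (¬T ∨ ¬(F ∧ T)) ∧ ¬(¬F ∨ ¬F)
  step 3: (F ∨ ¬(F ∧ T)) ∧ ¬(¬F ∨ ¬F)
  step 4: ¬(F ∧ T) ∧ ¬(¬F ∨ ¬F)
  step 5: (¬F ∨ ¬T) ∧ ¬(¬F ∨ ¬F)
  step 6: (T ∨ ¬T) ∧ ¬(¬F ∨ ¬F)
  step 7: T ∧ ¬(¬F ∨ ¬F)
  step 8: ¬(¬F ∨ ¬F)
  step 9: ¬¬F ∧ ¬¬F
  step 10: ¬¬F
  step 11: F

Term B:
  start: (((T ∧ F) ∨ (T ∨ F)) ∧ ((T ∧ T) ∨ (T ∧ F))) ∧ (((T ∧ T) ∧ (F ∨ F)) ∨ ¬¬T)
  step 1: ((F ∨ (T ∨ F)) ∧ ((T ∧ T) ∨ (T ∧ F))) ∧ (((T ∧ T) ∧ (F ∨ F)) ∨ ¬¬T)
  step 2: ((T ∨ F) ∧ ((T ∧ T) ∨ (T ∧ F))) ∧ (((T ∧ T) ∧ (F ∨ F)) ∨ ¬¬T)
  step 3: (T ∧ ((T ∧ T) ∨ (T ∧ F))) ∧ (((T ∧ T) ∧ (F ∨ F)) ∨ ¬¬T)
  step 4: ((T ∧ T) ∨ (T ∧ F)) ∧ (((T ∧ T) ∧ (F ∨ F)) ∨ ¬¬T)
  step 5: (T ∨ (T ∧ F)) ∧ (((T ∧ T) ∧ (F ∨ F)) ∨ ¬¬T)
  step 6: T ∧ (((T ∧ T) ∧ (F ∨ F)) ∨ ¬¬T)
  step 7: ((T ∧ T) ∧ (F ∨ F)) ∨ ¬¬T
  step 8: (T ∧ (F ∨ F)) ∨ ¬¬T
  step 9: (F ∨ F) ∨ ¬¬T
  step 10: F ∨ ¬¬T
  step 11: ¬¬T
  step 12: T

Answer: DIFFERENT — A ⇓ F, B ⇓ T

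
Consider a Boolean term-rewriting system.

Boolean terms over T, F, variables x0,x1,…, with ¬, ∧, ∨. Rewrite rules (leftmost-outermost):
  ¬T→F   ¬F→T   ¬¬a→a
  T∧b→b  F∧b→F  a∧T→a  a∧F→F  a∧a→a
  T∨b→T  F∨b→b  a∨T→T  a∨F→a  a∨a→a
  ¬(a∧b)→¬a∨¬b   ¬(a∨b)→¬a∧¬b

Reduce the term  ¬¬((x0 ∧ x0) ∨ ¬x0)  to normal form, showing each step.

  start: ¬¬((x0 ∧ x0) ∨ ¬x0)
  step 1: (x0 ∧ x0) ∨ ¬x0
  step 2: x0 ∨ ¬x0

Answer: normal form = x0 ∨ ¬x0  (in 2 steps)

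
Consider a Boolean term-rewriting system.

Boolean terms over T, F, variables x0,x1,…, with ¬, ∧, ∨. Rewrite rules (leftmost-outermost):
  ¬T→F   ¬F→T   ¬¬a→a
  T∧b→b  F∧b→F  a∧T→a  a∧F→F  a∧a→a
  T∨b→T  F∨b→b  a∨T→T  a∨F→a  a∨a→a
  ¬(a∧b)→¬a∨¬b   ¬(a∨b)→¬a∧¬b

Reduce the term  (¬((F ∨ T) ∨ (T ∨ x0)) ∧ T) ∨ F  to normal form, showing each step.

  start: (¬((F ∨ T) ∨ (T ∨ x0)) ∧ T) ∨ F
  →1  ¬((F ∨ T) ∨ (T ∨ x0)) ∧ T
  →2  ¬((F ∨ T) ∨ (T ∨ x0))
  →3  ¬(F ∨ T) ∧ ¬(T ∨ x0)
  →4  (¬F ∧ ¬T) ∧ ¬(T ∨ x0)
  →5  (T ∧ ¬T) ∧ ¬(T ∨ x0)
  →6  ¬T ∧ ¬(T ∨ x0)
  →7  F ∧ ¬(T ∨ x0)
  →8  F

Answer: normal form = F  (in 8 steps)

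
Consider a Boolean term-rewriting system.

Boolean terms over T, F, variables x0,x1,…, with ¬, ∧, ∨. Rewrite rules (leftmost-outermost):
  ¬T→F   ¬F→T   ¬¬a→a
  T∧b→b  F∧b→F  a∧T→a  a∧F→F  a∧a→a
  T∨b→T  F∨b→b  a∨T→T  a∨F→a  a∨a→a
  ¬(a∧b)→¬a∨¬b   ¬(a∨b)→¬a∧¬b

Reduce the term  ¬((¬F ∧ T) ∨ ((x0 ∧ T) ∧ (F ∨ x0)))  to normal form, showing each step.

Answer: normal form = F  (in 6 steps)

Working:
  start: ¬((¬F ∧ T) ∨ ((x0 ∧ T) ∧ (F ∨ x0)))
  →1  ¬(¬F ∧ T) ∧ ¬((x0 ∧ T) ∧ (F ∨ x0))
  →2  (¬¬F ∨ ¬T) ∧ ¬((x0 ∧ T) ∧ (F ∨ x0))
  →3  (F ∨ ¬T) ∧ ¬((x0 ∧ T) ∧ (F ∨ x0))
  →4  ¬T ∧ ¬((x0 ∧ T) ∧ (F ∨ x0))
  →5  F ∧ ¬((x0 ∧ T) ∧ (F ∨ x0))
  →6  F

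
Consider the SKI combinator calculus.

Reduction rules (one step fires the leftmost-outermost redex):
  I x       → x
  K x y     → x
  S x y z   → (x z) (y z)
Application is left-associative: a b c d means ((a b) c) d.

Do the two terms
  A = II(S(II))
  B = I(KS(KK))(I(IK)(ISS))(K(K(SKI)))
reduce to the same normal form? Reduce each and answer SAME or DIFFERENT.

Answer: DIFFERENT — A ⇓ SI, B ⇓ S(K(SS))(K(K(SKI)))

Reduction:
Term A:
  start: II(S(II))
  [1] I(S(II))
  [2] S(II)
  [3] SI

Term B:
  start: I(KS(KK))(I(IK)(ISS))(K(K(SKI)))
  [1] KS(KK)(I(IK)(ISS))(K(K(SKI)))
  [2] S(I(IK)(ISS))(K(K(SKI)))
  [3] S(IK(ISS))(K(K(SKI)))
  [4] S(K(ISS))(K(K(SKI)))
  [5] S(K(SS))(K(K(SKI)))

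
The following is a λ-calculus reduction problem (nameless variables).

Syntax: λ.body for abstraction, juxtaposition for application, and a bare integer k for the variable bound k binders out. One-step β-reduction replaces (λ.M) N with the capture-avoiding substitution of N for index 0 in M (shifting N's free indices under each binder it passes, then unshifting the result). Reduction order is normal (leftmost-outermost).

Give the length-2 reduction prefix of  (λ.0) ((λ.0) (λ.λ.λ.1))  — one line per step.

Answer: after 2 steps: λ.λ.λ.1

Derivation:
  start: (λ.0) ((λ.0) (λ.λ.λ.1))
  step 1: (λ.0) (λ.λ.λ.1)
  step 2: λ.λ.λ.1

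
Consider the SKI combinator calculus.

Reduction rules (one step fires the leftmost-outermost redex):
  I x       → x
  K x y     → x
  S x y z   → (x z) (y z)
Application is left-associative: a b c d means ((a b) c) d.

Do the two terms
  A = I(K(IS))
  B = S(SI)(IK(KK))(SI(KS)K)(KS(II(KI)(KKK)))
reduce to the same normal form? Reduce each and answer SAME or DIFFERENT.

Answer: SAME — A ⇓ KS, B ⇓ KS

Derivation:
Term A:
  start: I(K(IS))
  →1  K(IS)
  →2  KS

Term B:
  start: S(SI)(IK(KK))(SI(KS)K)(KS(II(KI)(KKK)))
  →1  SI(SI(KS)K)(IK(KK)(SI(KS)K))(KS(II(KI)(KKK)))
  →2  I(IK(KK)(SI(KS)K))(SI(KS)K(IK(KK)(SI(KS)K)))(KS(II(KI)(KKK)))
  →3  IK(KK)(SI(KS)K)(SI(KS)K(IK(KK)(SI(KS)K)))(KS(II(KI)(KKK)))
  →4  K(KK)(SI(KS)K)(SI(KS)K(IK(KK)(SI(KS)K)))(KS(II(KI)(KKK)))
  →5  KK(SI(KS)K(IK(KK)(SI(KS)K)))(KS(II(KI)(KKK)))
  →6  K(KS(II(KI)(KKK)))
  →7  KS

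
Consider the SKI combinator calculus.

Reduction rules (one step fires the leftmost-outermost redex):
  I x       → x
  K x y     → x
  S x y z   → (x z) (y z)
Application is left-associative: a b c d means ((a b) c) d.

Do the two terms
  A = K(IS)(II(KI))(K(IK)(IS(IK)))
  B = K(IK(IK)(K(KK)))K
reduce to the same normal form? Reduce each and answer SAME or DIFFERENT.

Answer: DIFFERENT — A ⇓ SK, B ⇓ K

Derivation:
Term A:
  start: K(IS)(II(KI))(K(IK)(IS(IK)))
  →1  IS(K(IK)(IS(IK)))
  →2  S(K(IK)(IS(IK)))
  →3  S(IK)
  →4  SK

Term B:
  start: K(IK(IK)(K(KK)))K
  →1  IK(IK)(K(KK))
  →2  K(IK)(K(KK))
  →3  IK
  →4  K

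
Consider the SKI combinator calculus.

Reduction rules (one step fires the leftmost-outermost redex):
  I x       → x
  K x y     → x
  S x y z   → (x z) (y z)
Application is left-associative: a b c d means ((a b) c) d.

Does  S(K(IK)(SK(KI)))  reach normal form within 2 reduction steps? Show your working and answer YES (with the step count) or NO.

Answer: YES — reaches normal form SK in 2 ≤ 2 steps

Working:
  start: S(K(IK)(SK(KI)))
  →1  S(IK)
  →2  SK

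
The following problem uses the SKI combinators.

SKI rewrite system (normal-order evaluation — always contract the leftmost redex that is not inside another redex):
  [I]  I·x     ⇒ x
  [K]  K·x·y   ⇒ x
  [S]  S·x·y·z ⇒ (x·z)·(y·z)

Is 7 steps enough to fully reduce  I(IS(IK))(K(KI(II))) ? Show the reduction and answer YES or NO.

Answer: YES — reaches normal form SK(KI) in 4 ≤ 7 steps

Derivation:
  start: I(IS(IK))(K(KI(II)))
  step 1: IS(IK)(K(KI(II)))
  step 2: S(IK)(K(KI(II)))
  step 3: SK(K(KI(II)))
  step 4: SK(KI)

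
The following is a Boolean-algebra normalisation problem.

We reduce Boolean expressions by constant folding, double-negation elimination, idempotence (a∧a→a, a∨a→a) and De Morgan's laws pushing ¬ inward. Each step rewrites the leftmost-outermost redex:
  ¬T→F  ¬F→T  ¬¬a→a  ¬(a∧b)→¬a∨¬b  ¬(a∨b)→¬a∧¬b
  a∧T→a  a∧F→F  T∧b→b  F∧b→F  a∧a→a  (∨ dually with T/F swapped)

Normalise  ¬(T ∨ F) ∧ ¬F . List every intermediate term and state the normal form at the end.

Answer: normal form = F  (in 4 steps)

Derivation:
  start: ¬(T ∨ F) ∧ ¬F
  step 1: (¬T ∧ ¬F) ∧ ¬F
  step 2: (F ∧ ¬F) ∧ ¬F
  step 3: F ∧ ¬F
  step 4: F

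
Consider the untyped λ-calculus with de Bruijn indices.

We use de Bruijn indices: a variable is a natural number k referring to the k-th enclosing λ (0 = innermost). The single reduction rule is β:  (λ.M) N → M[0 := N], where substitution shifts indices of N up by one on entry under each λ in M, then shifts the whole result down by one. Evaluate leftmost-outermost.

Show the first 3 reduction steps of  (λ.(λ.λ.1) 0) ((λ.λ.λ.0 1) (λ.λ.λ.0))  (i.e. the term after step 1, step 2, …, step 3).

Answer: after 3 steps: λ.λ.λ.0 1

Derivation:
  start: (λ.(λ.λ.1) 0) ((λ.λ.λ.0 1) (λ.λ.λ.0))
  step 1: (λ.λ.1) ((λ.λ.λ.0 1) (λ.λ.λ.0))
  step 2: λ.(λ.λ.λ.0 1) (λ.λ.λ.0)
  step 3: λ.λ.λ.0 1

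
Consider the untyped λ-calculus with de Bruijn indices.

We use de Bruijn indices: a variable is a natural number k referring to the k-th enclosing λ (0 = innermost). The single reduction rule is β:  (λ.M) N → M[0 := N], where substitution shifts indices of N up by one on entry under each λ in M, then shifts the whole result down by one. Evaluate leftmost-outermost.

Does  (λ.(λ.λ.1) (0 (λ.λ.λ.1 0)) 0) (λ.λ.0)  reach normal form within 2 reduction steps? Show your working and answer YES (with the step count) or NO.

  start: (λ.(λ.λ.1) (0 (λ.λ.λ.1 0)) 0) (λ.λ.0)
  →1  (λ.λ.1) ((λ.λ.0) (λ.λ.λ.1 0)) (λ.λ.0)
  →2  (λ.(λ.λ.0) (λ.λ.λ.1 0)) (λ.λ.0)

Answer: NO — after 2 steps the term is (λ.(λ.λ.0) (λ.λ.λ.1 0)) (λ.λ.0), not yet normal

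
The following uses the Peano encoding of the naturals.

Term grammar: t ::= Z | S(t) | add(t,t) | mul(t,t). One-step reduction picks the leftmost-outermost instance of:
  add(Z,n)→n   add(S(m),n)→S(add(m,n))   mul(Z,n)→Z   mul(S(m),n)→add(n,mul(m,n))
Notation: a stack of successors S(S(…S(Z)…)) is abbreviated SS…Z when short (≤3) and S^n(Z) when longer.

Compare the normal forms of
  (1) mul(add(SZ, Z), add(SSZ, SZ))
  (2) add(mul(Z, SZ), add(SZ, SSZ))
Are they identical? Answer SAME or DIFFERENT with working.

Term A:
  start: mul(add(SZ, Z), add(SSZ, SZ))
  →1  mul(S(add(Z, Z)), add(SSZ, SZ))
  →2  add(add(SSZ, SZ), mul(add(Z, Z), add(SSZ, SZ)))
  →3  add(S(add(SZ, SZ)), mul(add(Z, Z), add(SSZ, SZ)))
  →4  S(add(add(SZ, SZ), mul(add(Z, Z), add(SSZ, SZ))))
  →5  S(add(S(add(Z, SZ)), mul(add(Z, Z), add(SSZ, SZ))))
  →6  S(S(add(add(Z, SZ), mul(add(Z, Z), add(SSZ, SZ)))))
  →7  S(S(add(SZ, mul(add(Z, Z), add(SSZ, SZ)))))
  →8  S(S(S(add(Z, mul(add(Z, Z), add(SSZ, SZ))))))
  →9  S(S(S(mul(add(Z, Z), add(SSZ, SZ)))))
  →10  S(S(S(mul(Z, add(SSZ, SZ)))))
  →11  SSSZ

Term B:
  start: add(mul(Z, SZ), add(SZ, SSZ))
  →1  add(Z, add(SZ, SSZ))
  →2  add(SZ, SSZ)
  →3  S(add(Z, SSZ))
  →4  SSSZ

Answer: SAME — A ⇓ SSSZ, B ⇓ SSSZ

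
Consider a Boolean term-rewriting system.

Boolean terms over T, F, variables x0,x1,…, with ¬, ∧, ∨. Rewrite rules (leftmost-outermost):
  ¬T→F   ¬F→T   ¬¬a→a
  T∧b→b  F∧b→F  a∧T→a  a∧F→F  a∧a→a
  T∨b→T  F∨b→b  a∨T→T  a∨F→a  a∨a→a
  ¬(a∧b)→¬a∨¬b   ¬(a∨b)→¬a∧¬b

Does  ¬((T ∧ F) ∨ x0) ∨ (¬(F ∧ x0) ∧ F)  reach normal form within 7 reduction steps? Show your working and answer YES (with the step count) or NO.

Answer: NO — after 7 steps the term is ¬x0 ∨ F, not yet normal

Derivation:
  start: ¬((T ∧ F) ∨ x0) ∨ (¬(F ∧ x0) ∧ F)
  step 1: (¬(T ∧ F) ∧ ¬x0) ∨ (¬(F ∧ x0) ∧ F)
  step 2: ((¬T ∨ ¬F) ∧ ¬x0) ∨ (¬(F ∧ x0) ∧ F)
  step 3: ((F ∨ ¬F) ∧ ¬x0) ∨ (¬(F ∧ x0) ∧ F)
  step 4: (¬F ∧ ¬x0) ∨ (¬(F ∧ x0) ∧ F)
  step 5: (T ∧ ¬x0) ∨ (¬(F ∧ x0) ∧ F)
  step 6: ¬x0 ∨ (¬(F ∧ x0) ∧ F)
  step 7: ¬x0 ∨ F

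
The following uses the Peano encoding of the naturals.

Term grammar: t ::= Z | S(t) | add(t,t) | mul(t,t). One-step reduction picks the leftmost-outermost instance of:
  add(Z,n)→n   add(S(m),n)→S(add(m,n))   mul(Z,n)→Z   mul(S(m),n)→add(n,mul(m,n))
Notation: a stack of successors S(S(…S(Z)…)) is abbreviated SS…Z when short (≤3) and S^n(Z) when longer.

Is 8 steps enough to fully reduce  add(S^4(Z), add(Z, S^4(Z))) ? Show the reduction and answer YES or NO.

  start: add(S^4(Z), add(Z, S^4(Z)))
  [1] S(add(SSSZ, add(Z, S^4(Z))))
  [2] S(S(add(SSZ, add(Z, S^4(Z)))))
  [3] S(S(S(add(SZ, add(Z, S^4(Z))))))
  [4] S(S(S(S(add(Z, add(Z, S^4(Z)))))))
  [5] S(S(S(S(add(Z, S^4(Z))))))
  [6] S^8(Z)

Answer: YES — reaches normal form S^8(Z) in 6 ≤ 8 steps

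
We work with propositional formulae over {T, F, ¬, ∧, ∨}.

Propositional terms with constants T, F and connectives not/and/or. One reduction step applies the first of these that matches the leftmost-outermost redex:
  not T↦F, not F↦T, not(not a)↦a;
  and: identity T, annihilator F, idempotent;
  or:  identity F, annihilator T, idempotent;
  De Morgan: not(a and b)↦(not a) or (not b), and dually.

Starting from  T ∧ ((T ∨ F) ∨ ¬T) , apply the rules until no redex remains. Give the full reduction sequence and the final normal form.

Answer: normal form = T  (in 3 steps)

Reduction:
  start: T ∧ ((T ∨ F) ∨ ¬T)
  step 1: (T ∨ F) ∨ ¬T
  step 2: T ∨ ¬T
  step 3: T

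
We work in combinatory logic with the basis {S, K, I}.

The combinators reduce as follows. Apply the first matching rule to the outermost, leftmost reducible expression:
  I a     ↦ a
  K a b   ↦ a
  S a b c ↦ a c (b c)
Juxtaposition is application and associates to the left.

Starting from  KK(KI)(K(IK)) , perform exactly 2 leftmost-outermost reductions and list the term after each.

Answer: after 2 steps: K(KK)

Reduction:
  start: KK(KI)(K(IK))
  step 1: K(K(IK))
  step 2: K(KK)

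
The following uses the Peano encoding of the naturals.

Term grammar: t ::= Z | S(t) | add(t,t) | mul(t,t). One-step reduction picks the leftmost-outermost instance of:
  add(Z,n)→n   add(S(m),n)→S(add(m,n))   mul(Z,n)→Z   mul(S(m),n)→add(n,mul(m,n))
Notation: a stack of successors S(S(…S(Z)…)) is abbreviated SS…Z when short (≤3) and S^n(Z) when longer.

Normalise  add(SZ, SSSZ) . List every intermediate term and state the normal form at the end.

  start: add(SZ, SSSZ)
  →1  S(add(Z, SSSZ))
  →2  S^4(Z)

Answer: normal form = S^4(Z)  (in 2 steps)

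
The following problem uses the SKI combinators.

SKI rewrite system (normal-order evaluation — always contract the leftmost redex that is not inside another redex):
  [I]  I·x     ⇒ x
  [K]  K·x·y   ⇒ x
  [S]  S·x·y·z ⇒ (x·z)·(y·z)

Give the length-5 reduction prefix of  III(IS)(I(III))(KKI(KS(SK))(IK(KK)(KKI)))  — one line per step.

Answer: after 5 steps: S(III)(KKI(KS(SK))(IK(KK)(KKI)))

Working:
  start: III(IS)(I(III))(KKI(KS(SK))(IK(KK)(KKI)))
  step 1: II(IS)(I(III))(KKI(KS(SK))(IK(KK)(KKI)))
  step 2: I(IS)(I(III))(KKI(KS(SK))(IK(KK)(KKI)))
  step 3: IS(I(III))(KKI(KS(SK))(IK(KK)(KKI)))
  step 4: S(I(III))(KKI(KS(SK))(IK(KK)(KKI)))
  step 5: S(III)(KKI(KS(SK))(IK(KK)(KKI)))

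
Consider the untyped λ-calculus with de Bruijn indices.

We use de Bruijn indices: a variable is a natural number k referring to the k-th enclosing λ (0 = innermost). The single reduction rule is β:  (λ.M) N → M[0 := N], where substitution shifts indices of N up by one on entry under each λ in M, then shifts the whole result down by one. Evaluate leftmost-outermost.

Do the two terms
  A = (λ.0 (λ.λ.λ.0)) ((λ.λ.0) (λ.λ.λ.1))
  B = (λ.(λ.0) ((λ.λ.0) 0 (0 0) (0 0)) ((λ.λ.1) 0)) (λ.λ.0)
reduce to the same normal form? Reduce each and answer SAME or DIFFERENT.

Answer: SAME — A ⇓ λ.λ.λ.0, B ⇓ λ.λ.λ.0

Working:
Term A:
  start: (λ.0 (λ.λ.λ.0)) ((λ.λ.0) (λ.λ.λ.1))
  →1  (λ.λ.0) (λ.λ.λ.1) (λ.λ.λ.0)
  →2  (λ.0) (λ.λ.λ.0)
  →3  λ.λ.λ.0

Term B:
  start: (λ.(λ.0) ((λ.λ.0) 0 (0 0) (0 0)) ((λ.λ.1) 0)) (λ.λ.0)
  →1  (λ.0) ((λ.λ.0) (λ.λ.0) ((λ.λ.0) (λ.λ.0)) ((λ.λ.0) (λ.λ.0))) ((λ.λ.1) (λ.λ.0))
  →2  (λ.λ.0) (λ.λ.0) ((λ.λ.0) (λ.λ.0)) ((λ.λ.0) (λ.λ.0)) ((λ.λ.1) (λ.λ.0))
  →3  (λ.0) ((λ.λ.0) (λ.λ.0)) ((λ.λ.0) (λ.λ.0)) ((λ.λ.1) (λ.λ.0))
  →4  (λ.λ.0) (λ.λ.0) ((λ.λ.0) (λ.λ.0)) ((λ.λ.1) (λ.λ.0))
  →5  (λ.0) ((λ.λ.0) (λ.λ.0)) ((λ.λ.1) (λ.λ.0))
  →6  (λ.λ.0) (λ.λ.0) ((λ.λ.1) (λ.λ.0))
  →7  (λ.0) ((λ.λ.1) (λ.λ.0))
  →8  (λ.λ.1) (λ.λ.0)
  →9  λ.λ.λ.0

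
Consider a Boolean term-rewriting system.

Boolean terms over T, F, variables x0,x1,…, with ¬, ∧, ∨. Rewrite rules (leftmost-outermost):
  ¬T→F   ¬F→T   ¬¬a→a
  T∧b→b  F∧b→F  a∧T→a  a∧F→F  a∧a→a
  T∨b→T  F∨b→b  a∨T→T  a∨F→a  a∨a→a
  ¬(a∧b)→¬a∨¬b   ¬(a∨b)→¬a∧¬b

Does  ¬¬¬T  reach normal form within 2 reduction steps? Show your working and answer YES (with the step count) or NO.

  start: ¬¬¬T
  [1] ¬T
  [2] F

Answer: YES — reaches normal form F in 2 ≤ 2 steps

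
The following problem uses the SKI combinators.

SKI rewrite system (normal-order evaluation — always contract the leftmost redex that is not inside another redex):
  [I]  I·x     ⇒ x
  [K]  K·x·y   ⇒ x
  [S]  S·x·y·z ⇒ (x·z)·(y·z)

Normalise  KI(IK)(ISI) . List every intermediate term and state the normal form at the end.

Answer: normal form = SI  (in 3 steps)

Reduction:
  start: KI(IK)(ISI)
  →1  I(ISI)
  →2  ISI
  →3  SI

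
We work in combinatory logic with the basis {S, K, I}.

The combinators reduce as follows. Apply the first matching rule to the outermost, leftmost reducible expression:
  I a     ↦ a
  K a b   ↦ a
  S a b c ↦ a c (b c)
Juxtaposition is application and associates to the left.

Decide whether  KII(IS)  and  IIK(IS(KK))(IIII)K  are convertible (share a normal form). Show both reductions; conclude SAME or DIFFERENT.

Answer: DIFFERENT — A ⇓ S, B ⇓ S(KK)K

Derivation:
Term A:
  start: KII(IS)
  →1  I(IS)
  →2  IS
  →3  S

Term B:
  start: IIK(IS(KK))(IIII)K
  →1  IK(IS(KK))(IIII)K
  →2  K(IS(KK))(IIII)K
  →3  IS(KK)K
  →4  S(KK)K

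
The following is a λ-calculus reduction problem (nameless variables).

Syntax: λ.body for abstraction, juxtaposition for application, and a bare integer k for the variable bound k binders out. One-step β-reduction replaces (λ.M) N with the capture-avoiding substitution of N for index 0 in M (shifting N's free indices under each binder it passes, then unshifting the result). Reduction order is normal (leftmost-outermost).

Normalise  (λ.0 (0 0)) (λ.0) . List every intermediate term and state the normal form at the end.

  start: (λ.0 (0 0)) (λ.0)
  step 1: (λ.0) ((λ.0) (λ.0))
  step 2: (λ.0) (λ.0)
  step 3: λ.0

Answer: normal form = λ.0  (in 3 steps)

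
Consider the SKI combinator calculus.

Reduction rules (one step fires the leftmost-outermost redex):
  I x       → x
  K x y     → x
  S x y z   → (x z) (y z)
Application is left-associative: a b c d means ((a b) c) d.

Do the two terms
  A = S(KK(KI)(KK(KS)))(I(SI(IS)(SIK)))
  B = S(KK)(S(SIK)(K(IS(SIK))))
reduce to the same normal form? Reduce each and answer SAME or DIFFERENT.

Answer: SAME — A ⇓ S(KK)(S(SIK)(K(S(SIK)))), B ⇓ S(KK)(S(SIK)(K(S(SIK))))

Derivation:
Term A:
  start: S(KK(KI)(KK(KS)))(I(SI(IS)(SIK)))
  [1] S(K(KK(KS)))(I(SI(IS)(SIK)))
  [2] S(KK)(I(SI(IS)(SIK)))
  [3] S(KK)(SI(IS)(SIK))
  [4] S(KK)(I(SIK)(IS(SIK)))
  [5] S(KK)(SIK(IS(SIK)))
  [6] S(KK)(I(IS(SIK))(K(IS(SIK))))
  [7] S(KK)(IS(SIK)(K(IS(SIK))))
  [8] S(KK)(S(SIK)(K(IS(SIK))))
  [9] S(KK)(S(SIK)(K(S(SIK))))

Term B:
  start: S(KK)(S(SIK)(K(IS(SIK))))
  [1] S(KK)(S(SIK)(K(S(SIK))))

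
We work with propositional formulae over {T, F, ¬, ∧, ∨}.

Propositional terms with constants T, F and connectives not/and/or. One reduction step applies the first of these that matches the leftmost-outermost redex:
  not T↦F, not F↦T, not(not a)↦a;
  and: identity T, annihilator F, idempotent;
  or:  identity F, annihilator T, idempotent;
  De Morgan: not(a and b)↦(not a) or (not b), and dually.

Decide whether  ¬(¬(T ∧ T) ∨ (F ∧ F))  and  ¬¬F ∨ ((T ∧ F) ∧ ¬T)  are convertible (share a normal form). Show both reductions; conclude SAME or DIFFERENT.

Term A:
  start: ¬(¬(T ∧ T) ∨ (F ∧ F))
  step 1: ¬¬(T ∧ T) ∧ ¬(F ∧ F)
  step 2: (T ∧ T) ∧ ¬(F ∧ F)
  step 3: T ∧ ¬(F ∧ F)
  step 4: ¬(F ∧ F)
  step 5: ¬F ∨ ¬F
  step 6: ¬F
  step 7: T

Term B:
  start: ¬¬F ∨ ((T ∧ F) ∧ ¬T)
  step 1: F ∨ ((T ∧ F) ∧ ¬T)
  step 2: (T ∧ F) ∧ ¬T
  step 3: F ∧ ¬T
  step 4: F

Answer: DIFFERENT — A ⇓ T, B ⇓ F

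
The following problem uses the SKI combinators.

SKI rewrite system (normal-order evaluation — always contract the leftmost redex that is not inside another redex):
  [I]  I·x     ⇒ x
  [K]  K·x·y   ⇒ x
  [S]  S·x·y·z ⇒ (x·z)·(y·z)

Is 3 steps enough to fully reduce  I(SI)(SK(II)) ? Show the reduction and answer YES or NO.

  start: I(SI)(SK(II))
  →1  SI(SK(II))
  →2  SI(SKI)

Answer: YES — reaches normal form SI(SKI) in 2 ≤ 3 steps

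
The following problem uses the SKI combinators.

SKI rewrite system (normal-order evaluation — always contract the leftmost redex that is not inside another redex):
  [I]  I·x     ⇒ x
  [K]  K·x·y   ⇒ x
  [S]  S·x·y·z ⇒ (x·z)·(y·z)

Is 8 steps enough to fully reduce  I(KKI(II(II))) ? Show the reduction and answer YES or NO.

  start: I(KKI(II(II)))
  step 1: KKI(II(II))
  step 2: K(II(II))
  step 3: K(I(II))
  step 4: K(II)
  step 5: KI

Answer: YES — reaches normal form KI in 5 ≤ 8 steps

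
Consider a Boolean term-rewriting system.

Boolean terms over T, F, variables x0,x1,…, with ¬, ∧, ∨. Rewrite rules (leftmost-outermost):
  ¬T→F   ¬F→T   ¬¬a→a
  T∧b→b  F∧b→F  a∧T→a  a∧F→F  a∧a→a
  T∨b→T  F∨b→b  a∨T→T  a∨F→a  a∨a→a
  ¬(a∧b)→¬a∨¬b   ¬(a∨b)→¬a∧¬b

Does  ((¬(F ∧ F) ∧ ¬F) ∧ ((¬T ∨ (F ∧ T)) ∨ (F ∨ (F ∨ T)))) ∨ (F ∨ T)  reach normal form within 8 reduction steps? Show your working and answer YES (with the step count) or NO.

Answer: NO — after 8 steps the term is (F ∨ (F ∨ (F ∨ T))) ∨ (F ∨ T), not yet normal

Derivation:
  start: ((¬(F ∧ F) ∧ ¬F) ∧ ((¬T ∨ (F ∧ T)) ∨ (F ∨ (F ∨ T)))) ∨ (F ∨ T)
  step 1: (((¬F ∨ ¬F) ∧ ¬F) ∧ ((¬T ∨ (F ∧ T)) ∨ (F ∨ (F ∨ T)))) ∨ (F ∨ T)
  step 2: ((¬F ∧ ¬F) ∧ ((¬T ∨ (F ∧ T)) ∨ (F ∨ (F ∨ T)))) ∨ (F ∨ T)
  step 3: (¬F ∧ ((¬T ∨ (F ∧ T)) ∨ (F ∨ (F ∨ T)))) ∨ (F ∨ T)
  step 4: (T ∧ ((¬T ∨ (F ∧ T)) ∨ (F ∨ (F ∨ T)))) ∨ (F ∨ T)
  step 5: ((¬T ∨ (F ∧ T)) ∨ (F ∨ (F ∨ T))) ∨ (F ∨ T)
  step 6: ((F ∨ (F ∧ T)) ∨ (F ∨ (F ∨ T))) ∨ (F ∨ T)
  step 7: ((F ∧ T) ∨ (F ∨ (F ∨ T))) ∨ (F ∨ T)
  step 8: (F ∨ (F ∨ (F ∨ T))) ∨ (F ∨ T)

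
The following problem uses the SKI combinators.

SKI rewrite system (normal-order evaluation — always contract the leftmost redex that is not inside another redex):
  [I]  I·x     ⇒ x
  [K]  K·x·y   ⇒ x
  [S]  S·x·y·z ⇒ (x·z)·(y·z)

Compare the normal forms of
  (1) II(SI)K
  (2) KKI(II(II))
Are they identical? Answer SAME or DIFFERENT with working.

Answer: DIFFERENT — A ⇓ SIK, B ⇓ KI

Working:
Term A:
  start: II(SI)K
  →1  I(SI)K
  →2  SIK

Term B:
  start: KKI(II(II))
  →1  K(II(II))
  →2  K(I(II))
  →3  K(II)
  →4  KI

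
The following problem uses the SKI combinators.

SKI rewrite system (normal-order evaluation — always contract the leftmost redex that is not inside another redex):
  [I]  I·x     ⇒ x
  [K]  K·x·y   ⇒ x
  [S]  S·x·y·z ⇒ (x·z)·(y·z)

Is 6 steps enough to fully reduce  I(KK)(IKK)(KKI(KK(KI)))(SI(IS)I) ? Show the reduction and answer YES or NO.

Answer: YES — reaches normal form KK in 5 ≤ 6 steps

Derivation:
  start: I(KK)(IKK)(KKI(KK(KI)))(SI(IS)I)
  step 1: KK(IKK)(KKI(KK(KI)))(SI(IS)I)
  step 2: K(KKI(KK(KI)))(SI(IS)I)
  step 3: KKI(KK(KI))
  step 4: K(KK(KI))
  step 5: KK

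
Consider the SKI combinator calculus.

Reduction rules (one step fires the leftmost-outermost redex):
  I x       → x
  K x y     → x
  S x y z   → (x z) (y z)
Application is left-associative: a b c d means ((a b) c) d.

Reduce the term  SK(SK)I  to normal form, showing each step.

  start: SK(SK)I
  step 1: KI(SKI)
  step 2: I

Answer: normal form = I  (in 2 steps)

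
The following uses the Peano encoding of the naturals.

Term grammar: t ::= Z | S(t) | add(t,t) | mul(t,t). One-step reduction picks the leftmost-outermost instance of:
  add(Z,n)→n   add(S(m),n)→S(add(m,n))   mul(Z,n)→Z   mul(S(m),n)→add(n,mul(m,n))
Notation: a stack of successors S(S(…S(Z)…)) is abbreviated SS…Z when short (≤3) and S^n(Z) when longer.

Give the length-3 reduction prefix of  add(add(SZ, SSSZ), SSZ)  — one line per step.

Answer: after 3 steps: S(add(SSSZ, SSZ))

Reduction:
  start: add(add(SZ, SSSZ), SSZ)
  →1  add(S(add(Z, SSSZ)), SSZ)
  →2  S(add(add(Z, SSSZ), SSZ))
  →3  S(add(SSSZ, SSZ))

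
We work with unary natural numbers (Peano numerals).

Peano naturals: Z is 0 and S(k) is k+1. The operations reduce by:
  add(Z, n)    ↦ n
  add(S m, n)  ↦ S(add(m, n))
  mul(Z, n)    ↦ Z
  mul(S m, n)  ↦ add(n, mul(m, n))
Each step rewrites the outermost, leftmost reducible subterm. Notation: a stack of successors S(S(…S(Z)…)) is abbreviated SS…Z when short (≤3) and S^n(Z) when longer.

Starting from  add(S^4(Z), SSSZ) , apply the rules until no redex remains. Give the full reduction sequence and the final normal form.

Answer: normal form = S^7(Z)  (in 5 steps)

Reduction:
  start: add(S^4(Z), SSSZ)
  step 1: S(add(SSSZ, SSSZ))
  step 2: S(S(add(SSZ, SSSZ)))
  step 3: S(S(S(add(SZ, SSSZ))))
  step 4: S(S(S(S(add(Z, SSSZ)))))
  step 5: S^7(Z)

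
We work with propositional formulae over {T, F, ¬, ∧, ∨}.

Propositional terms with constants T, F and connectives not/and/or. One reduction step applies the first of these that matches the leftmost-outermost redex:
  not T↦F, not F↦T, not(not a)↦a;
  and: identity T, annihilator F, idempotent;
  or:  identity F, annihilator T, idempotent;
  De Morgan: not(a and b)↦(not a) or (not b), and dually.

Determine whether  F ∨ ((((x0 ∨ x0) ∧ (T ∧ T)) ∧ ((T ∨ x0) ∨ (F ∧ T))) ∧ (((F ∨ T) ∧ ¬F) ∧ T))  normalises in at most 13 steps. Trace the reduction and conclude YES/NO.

Answer: YES — reaches normal form x0 in 12 ≤ 13 steps

Working:
  start: F ∨ ((((x0 ∨ x0) ∧ (T ∧ T)) ∧ ((T ∨ x0) ∨ (F ∧ T))) ∧ (((F ∨ T) ∧ ¬F) ∧ T))
  step 1: (((x0 ∨ x0) ∧ (T ∧ T)) ∧ ((T ∨ x0) ∨ (F ∧ T))) ∧ (((F ∨ T) ∧ ¬F) ∧ T)
  step 2: ((x0 ∧ (T ∧ T)) ∧ ((T ∨ x0) ∨ (F ∧ T))) ∧ (((F ∨ T) ∧ ¬F) ∧ T)
  step 3: ((x0 ∧ T) ∧ ((T ∨ x0) ∨ (F ∧ T))) ∧ (((F ∨ T) ∧ ¬F) ∧ T)
  step 4: (x0 ∧ ((T ∨ x0) ∨ (F ∧ T))) ∧ (((F ∨ T) ∧ ¬F) ∧ T)
  step 5: (x0 ∧ (T ∨ (F ∧ T))) ∧ (((F ∨ T) ∧ ¬F) ∧ T)
  step 6: (x0 ∧ T) ∧ (((F ∨ T) ∧ ¬F) ∧ T)
  step 7: x0 ∧ (((F ∨ T) ∧ ¬F) ∧ T)
  step 8: x0 ∧ ((F ∨ T) ∧ ¬F)
  step 9: x0 ∧ (T ∧ ¬F)
  step 10: x0 ∧ ¬F
  step 11: x0 ∧ T
  step 12: x0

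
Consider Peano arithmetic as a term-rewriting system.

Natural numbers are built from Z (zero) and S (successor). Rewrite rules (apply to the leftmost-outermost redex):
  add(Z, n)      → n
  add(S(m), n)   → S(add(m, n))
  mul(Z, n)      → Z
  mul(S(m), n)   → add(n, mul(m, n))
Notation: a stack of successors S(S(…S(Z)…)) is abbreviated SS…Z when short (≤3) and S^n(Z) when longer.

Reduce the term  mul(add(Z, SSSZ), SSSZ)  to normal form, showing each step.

  start: mul(add(Z, SSSZ), SSSZ)
  [1] mul(SSSZ, SSSZ)
  [2] add(SSSZ, mul(SSZ, SSSZ))
  [3] S(add(SSZ, mul(SSZ, SSSZ)))
  [4] S(S(add(SZ, mul(SSZ, SSSZ))))
  [5] S(S(S(add(Z, mul(SSZ, SSSZ)))))
  [6] S(S(S(mul(SSZ, SSSZ))))
  [7] S(S(S(add(SSSZ, mul(SZ, SSSZ)))))
  [8] S(S(S(S(add(SSZ, mul(SZ, SSSZ))))))
  [9] S(S(S(S(S(add(SZ, mul(SZ, SSSZ)))))))
  [10] S(S(S(S(S(S(add(Z, mul(SZ, SSSZ))))))))
  [11] S(S(S(S(S(S(mul(SZ, SSSZ)))))))
  [12] S(S(S(S(S(S(add(SSSZ, mul(Z, SSSZ))))))))
  [13] S(S(S(S(S(S(S(add(SSZ, mul(Z, SSSZ)))))))))
  [14] S(S(S(S(S(S(S(S(add(SZ, mul(Z, SSSZ))))))))))
  [15] S(S(S(S(S(S(S(S(S(add(Z, mul(Z, SSSZ)))))))))))
  [16] S(S(S(S(S(S(S(S(S(mul(Z, SSSZ))))))))))
  [17] S^9(Z)

Answer: normal form = S^9(Z)  (in 17 steps)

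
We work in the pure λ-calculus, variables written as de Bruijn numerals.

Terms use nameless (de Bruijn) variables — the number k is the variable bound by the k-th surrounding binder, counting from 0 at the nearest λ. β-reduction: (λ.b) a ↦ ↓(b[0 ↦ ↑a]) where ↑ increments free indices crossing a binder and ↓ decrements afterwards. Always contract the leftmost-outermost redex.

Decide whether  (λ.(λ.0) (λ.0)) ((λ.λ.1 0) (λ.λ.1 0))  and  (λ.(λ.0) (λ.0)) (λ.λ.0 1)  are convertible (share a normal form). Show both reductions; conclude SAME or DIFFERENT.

Answer: SAME — A ⇓ λ.0, B ⇓ λ.0

Reduction:
Term A:
  start: (λ.(λ.0) (λ.0)) ((λ.λ.1 0) (λ.λ.1 0))
  [1] (λ.0) (λ.0)
  [2] λ.0

Term B:
  start: (λ.(λ.0) (λ.0)) (λ.λ.0 1)
  [1] (λ.0) (λ.0)
  [2] λ.0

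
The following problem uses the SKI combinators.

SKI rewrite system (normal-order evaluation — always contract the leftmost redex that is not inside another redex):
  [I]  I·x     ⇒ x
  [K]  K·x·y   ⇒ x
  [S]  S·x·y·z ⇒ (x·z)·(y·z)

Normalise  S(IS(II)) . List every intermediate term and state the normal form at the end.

  start: S(IS(II))
  [1] S(S(II))
  [2] S(SI)

Answer: normal form = S(SI)  (in 2 steps)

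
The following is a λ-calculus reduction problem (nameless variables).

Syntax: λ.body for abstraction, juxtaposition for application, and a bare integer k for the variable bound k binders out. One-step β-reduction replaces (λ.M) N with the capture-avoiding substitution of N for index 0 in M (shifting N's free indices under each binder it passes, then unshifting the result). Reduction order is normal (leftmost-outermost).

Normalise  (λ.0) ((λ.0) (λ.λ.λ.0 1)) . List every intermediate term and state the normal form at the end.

Answer: normal form = λ.λ.λ.0 1  (in 2 steps)

Derivation:
  start: (λ.0) ((λ.0) (λ.λ.λ.0 1))
  step 1: (λ.0) (λ.λ.λ.0 1)
  step 2: λ.λ.λ.0 1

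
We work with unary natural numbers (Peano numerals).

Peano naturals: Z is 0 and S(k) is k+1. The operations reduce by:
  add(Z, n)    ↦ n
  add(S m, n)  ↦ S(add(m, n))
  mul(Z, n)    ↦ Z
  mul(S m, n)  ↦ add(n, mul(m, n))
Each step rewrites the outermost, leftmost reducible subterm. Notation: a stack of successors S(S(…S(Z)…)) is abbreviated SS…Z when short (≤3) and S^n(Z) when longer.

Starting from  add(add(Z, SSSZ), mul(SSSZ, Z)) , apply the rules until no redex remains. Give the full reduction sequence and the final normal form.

  start: add(add(Z, SSSZ), mul(SSSZ, Z))
  [1] add(SSSZ, mul(SSSZ, Z))
  [2] S(add(SSZ, mul(SSSZ, Z)))
  [3] S(S(add(SZ, mul(SSSZ, Z))))
  [4] S(S(S(add(Z, mul(SSSZ, Z)))))
  [5] S(S(S(mul(SSSZ, Z))))
  [6] S(S(S(add(Z, mul(SSZ, Z)))))
  [7] S(S(S(mul(SSZ, Z))))
  [8] S(S(S(add(Z, mul(SZ, Z)))))
  [9] S(S(S(mul(SZ, Z))))
  [10] S(S(S(add(Z, mul(Z, Z)))))
  [11] S(S(S(mul(Z, Z))))
  [12] SSSZ

Answer: normal form = SSSZ  (in 12 steps)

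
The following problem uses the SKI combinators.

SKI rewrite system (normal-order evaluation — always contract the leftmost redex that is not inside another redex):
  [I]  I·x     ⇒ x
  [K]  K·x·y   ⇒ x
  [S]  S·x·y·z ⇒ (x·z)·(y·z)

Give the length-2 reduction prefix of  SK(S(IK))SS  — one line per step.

  start: SK(S(IK))SS
  →1  KS(S(IK)S)S
  →2  SS

Answer: after 2 steps: SS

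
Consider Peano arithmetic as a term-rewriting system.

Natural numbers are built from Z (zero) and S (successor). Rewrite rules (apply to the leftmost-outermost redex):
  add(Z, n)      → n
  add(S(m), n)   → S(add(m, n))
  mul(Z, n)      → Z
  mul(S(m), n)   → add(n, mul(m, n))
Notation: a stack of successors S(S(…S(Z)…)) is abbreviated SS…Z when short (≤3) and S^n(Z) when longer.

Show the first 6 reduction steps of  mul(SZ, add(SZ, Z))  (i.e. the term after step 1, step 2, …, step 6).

  start: mul(SZ, add(SZ, Z))
  →1  add(add(SZ, Z), mul(Z, add(SZ, Z)))
  →2  add(S(add(Z, Z)), mul(Z, add(SZ, Z)))
  →3  S(add(add(Z, Z), mul(Z, add(SZ, Z))))
  →4  S(add(Z, mul(Z, add(SZ, Z))))
  →5  S(mul(Z, add(SZ, Z)))
  →6  SZ

Answer: after 6 steps: SZ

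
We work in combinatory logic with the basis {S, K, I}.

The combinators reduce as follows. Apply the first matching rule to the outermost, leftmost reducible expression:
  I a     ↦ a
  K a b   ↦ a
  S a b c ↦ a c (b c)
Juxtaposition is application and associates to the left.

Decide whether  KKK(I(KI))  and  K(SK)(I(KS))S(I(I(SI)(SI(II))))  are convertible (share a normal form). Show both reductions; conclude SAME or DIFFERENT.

Answer: DIFFERENT — A ⇓ K(KI), B ⇓ SI(SII)

Derivation:
Term A:
  start: KKK(I(KI))
  [1] K(I(KI))
  [2] K(KI)

Term B:
  start: K(SK)(I(KS))S(I(I(SI)(SI(II))))
  [1] SKS(I(I(SI)(SI(II))))
  [2] K(I(I(SI)(SI(II))))(S(I(I(SI)(SI(II)))))
  [3] I(I(SI)(SI(II)))
  [4] I(SI)(SI(II))
  [5] SI(SI(II))
  [6] SI(SII)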